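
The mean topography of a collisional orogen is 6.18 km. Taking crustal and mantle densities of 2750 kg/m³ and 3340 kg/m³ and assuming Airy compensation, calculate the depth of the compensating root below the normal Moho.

Isostatic balance requires: the weight of the topography is balanced by the buoyancy of the root, ρ_c h = (ρ_m − ρ_c) r.
r = h · ρ_c / (ρ_m − ρ_c) = 6.18 km × 2750 / (3340 − 2750) = 28.8 km.

28.8 km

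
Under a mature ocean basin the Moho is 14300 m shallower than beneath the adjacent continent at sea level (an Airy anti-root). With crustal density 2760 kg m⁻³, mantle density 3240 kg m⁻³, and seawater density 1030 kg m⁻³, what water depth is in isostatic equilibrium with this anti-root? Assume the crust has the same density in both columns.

3970 m

Replacing a thickness d of crust by seawater at the top must be balanced by replacing crust with mantle at the base: d (ρ_c − ρ_w) = a (ρ_m − ρ_c).
d = a (ρ_m − ρ_c)/(ρ_c − ρ_w) = 14300 m × 480/1730 = 3970 m.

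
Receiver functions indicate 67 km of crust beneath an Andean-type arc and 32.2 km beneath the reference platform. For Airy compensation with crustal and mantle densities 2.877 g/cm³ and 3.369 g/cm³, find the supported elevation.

5.08 km

Excess crust Δ = 67 km − 32.2 km = 34.8 km, split between elevation h and root r with h + r = Δ.
Airy balance ρ_c h = (ρ_m − ρ_c) r gives r = h ρ_c/(ρ_m − ρ_c), so h (1 + ρ_c/(ρ_m − ρ_c)) = Δ, i.e. h = Δ (ρ_m − ρ_c)/ρ_m.
h = 34.8 km × 0.492/3.369 = 5.08 km.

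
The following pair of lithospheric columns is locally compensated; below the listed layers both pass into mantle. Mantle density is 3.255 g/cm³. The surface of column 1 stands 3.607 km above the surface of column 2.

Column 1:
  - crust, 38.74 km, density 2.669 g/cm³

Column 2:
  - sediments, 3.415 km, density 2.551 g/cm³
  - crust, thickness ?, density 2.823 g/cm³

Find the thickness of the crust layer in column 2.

Take the compensation level at the base of the deeper column (depth z_c below the surface of column 1) and equate Σ ρ_i t_i down to z_c; mantle fills any gap and the z_c terms cancel.
Column 1: 38.74×2.669 + (z_c − 38.74)×3.255
Column 2: 3.607×0 + 3.415×2.551 + x×2.823 + (z_c − 3.607 − 3.415 − x)×3.255
The z_c×3.255 term appears on both sides and cancels. Collect the known terms of each column as K = Σ(ρt)_known − 3.255 × (depth of known layers): K_1 = 103.39706 − 3.255×38.74 = −22.70164; K_2 = 8.711665 − 3.255×(3.607 + 3.415) = −14.144945.
Balance: K_1 = K_2 − x×(3.255 − 2.823), so x = (K_2 − K_1)/(3.255 − 2.823) = 8.55669/0.432 = 19.8 km.

19.8 km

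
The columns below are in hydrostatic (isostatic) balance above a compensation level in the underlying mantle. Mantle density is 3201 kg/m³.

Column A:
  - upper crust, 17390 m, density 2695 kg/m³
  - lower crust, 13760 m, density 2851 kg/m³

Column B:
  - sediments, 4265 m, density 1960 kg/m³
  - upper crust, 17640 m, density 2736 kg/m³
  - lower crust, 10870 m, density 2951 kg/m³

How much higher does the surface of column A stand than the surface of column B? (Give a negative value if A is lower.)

For any compensation level in the mantle, the mantle terms cancel and isostasy reduces to e = (Σt_A − Σt_B) − (Σ(ρt)_A − Σ(ρt)_B) / ρ_m.
Σt_A = 31150 m; Σt_B = 32775 m; Σ(ρt)_A = 86095810; Σ(ρt)_B = 88699810 (in m·kg/m³).
e = (31150 − 32775) − (86095810 − 88699810) / 3201 = −812 m.

−812 m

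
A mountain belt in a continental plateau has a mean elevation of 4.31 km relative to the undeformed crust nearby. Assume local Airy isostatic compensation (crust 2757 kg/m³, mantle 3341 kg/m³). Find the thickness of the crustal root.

By Archimedes' principle applied to the lithosphere: the weight of the topography is balanced by the buoyancy of the root, ρ_c h = (ρ_m − ρ_c) r.
r = h · ρ_c / (ρ_m − ρ_c) = 4.31 km × 2757 / (3341 − 2757) = 20.3 km.

20.3 km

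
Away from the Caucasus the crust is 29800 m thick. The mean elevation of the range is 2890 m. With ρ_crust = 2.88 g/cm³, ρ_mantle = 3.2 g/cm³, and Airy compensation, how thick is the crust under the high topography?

Root depth r = h ρ_c / (ρ_m − ρ_c) = 2890 m × 2.88 / 0.32 = 26010 m.
Total thickness = T + h + r = 29800 m + 2890 m + 26010 m = 58700 m.

58700 m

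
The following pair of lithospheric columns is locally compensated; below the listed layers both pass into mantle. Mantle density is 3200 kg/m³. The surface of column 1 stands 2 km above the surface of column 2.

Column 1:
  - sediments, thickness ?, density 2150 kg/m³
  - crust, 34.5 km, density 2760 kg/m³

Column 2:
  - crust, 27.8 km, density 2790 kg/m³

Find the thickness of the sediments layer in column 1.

Take the compensation level at the base of the deeper column (depth z_c below the surface of column 1) and equate Σ ρ_i t_i down to z_c; mantle fills any gap and the z_c terms cancel.
Column 1: x×2150 + 34.5×2760 + (z_c − 34.5 − x)×3200
Column 2: 2×0 + 27.8×2790 + (z_c − 2 − 27.8)×3200
The z_c×3200 term appears on both sides and cancels. Collect the known terms of each column as K = Σ(ρt)_known − 3200 × (depth of known layers): K_1 = 95220 − 3200×34.5 = −15180; K_2 = 77562 − 3200×(2 + 27.8) = −17798.
Balance: K_1 − x×(3200 − 2150) = K_2, so x = (K_1 − K_2)/(3200 − 2150) = 2618/1050 = 2.49 km.

2.49 km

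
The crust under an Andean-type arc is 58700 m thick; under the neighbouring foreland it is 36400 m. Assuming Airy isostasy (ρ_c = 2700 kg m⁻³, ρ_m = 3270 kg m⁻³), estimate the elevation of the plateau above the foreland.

Excess crust Δ = 58700 m − 36400 m = 22300 m, split between elevation h and root r with h + r = Δ.
Airy balance ρ_c h = (ρ_m − ρ_c) r gives r = h ρ_c/(ρ_m − ρ_c), so h (1 + ρ_c/(ρ_m − ρ_c)) = Δ, i.e. h = Δ (ρ_m − ρ_c)/ρ_m.
h = 22300 m × 570/3270 = 3890 m.

3890 m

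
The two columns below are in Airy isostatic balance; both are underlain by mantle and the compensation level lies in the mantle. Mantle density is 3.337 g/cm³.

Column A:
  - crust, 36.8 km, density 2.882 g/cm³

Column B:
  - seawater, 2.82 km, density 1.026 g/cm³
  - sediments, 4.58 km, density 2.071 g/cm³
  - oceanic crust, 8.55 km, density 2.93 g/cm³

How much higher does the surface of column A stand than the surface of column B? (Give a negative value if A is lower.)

For any compensation level in the mantle, the mantle terms cancel and isostasy reduces to e = (Σt_A − Σt_B) − (Σ(ρt)_A − Σ(ρt)_B) / ρ_m.
Σt_A = 36.8 km; Σt_B = 15.95 km; Σ(ρt)_A = 106.0576; Σ(ρt)_B = 37.43 (in km·g/cm³).
e = (36.8 − 15.95) − (106.0576 − 37.43) / 3.337 = 0.284 km.

0.284 km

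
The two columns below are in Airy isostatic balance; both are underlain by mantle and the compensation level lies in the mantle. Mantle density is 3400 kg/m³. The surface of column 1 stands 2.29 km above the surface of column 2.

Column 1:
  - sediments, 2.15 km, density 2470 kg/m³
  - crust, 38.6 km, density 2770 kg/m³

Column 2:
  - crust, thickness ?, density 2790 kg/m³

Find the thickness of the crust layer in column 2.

30.4 km

Take the compensation level at the base of the deeper column (depth z_c below the surface of column 1) and equate Σ ρ_i t_i down to z_c; mantle fills any gap and the z_c terms cancel.
Column 1: 2.15×2470 + 38.6×2770 + (z_c − 40.75)×3400
Column 2: 2.29×0 + x×2790 + (z_c − 2.29 − 0 − x)×3400
The z_c×3400 term appears on both sides and cancels. Collect the known terms of each column as K = Σ(ρt)_known − 3400 × (depth of known layers): K_1 = 112232.5 − 3400×40.75 = −26317.5; K_2 = 0 − 3400×(2.29 + 0) = −7786.
Balance: K_1 = K_2 − x×(3400 − 2790), so x = (K_2 − K_1)/(3400 − 2790) = 18531.5/610 = 30.4 km.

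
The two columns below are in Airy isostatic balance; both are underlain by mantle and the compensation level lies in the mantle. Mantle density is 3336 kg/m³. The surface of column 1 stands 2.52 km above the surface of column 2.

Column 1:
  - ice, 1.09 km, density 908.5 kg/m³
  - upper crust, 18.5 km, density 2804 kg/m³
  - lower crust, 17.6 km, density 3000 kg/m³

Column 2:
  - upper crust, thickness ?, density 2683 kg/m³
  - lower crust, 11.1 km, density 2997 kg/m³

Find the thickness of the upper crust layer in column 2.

9.54 km

Take the compensation level at the base of the deeper column (depth z_c below the surface of column 1) and equate Σ ρ_i t_i down to z_c; mantle fills any gap and the z_c terms cancel.
Column 1: 1.09×908.5 + 18.5×2804 + 17.6×3000 + (z_c − 37.19)×3336
Column 2: 2.52×0 + x×2683 + 11.1×2997 + (z_c − 2.52 − 11.1 − x)×3336
The z_c×3336 term appears on both sides and cancels. Collect the known terms of each column as K = Σ(ρt)_known − 3336 × (depth of known layers): K_1 = 105664.265 − 3336×37.19 = −18401.575; K_2 = 33266.7 − 3336×(2.52 + 11.1) = −12169.62.
Balance: K_1 = K_2 − x×(3336 − 2683), so x = (K_2 − K_1)/(3336 − 2683) = 6231.95/653 = 9.54 km.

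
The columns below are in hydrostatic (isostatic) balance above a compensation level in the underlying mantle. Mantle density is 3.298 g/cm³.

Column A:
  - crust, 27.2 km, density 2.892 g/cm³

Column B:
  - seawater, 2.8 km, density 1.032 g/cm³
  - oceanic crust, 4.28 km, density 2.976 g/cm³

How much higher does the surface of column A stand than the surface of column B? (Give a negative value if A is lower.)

For any compensation level in the mantle, the mantle terms cancel and isostasy reduces to e = (Σt_A − Σt_B) − (Σ(ρt)_A − Σ(ρt)_B) / ρ_m.
Σt_A = 27.2 km; Σt_B = 7.08 km; Σ(ρt)_A = 78.6624; Σ(ρt)_B = 15.62688 (in km·g/cm³).
e = (27.2 − 7.08) − (78.6624 − 15.62688) / 3.298 = 1.01 km.

1.01 km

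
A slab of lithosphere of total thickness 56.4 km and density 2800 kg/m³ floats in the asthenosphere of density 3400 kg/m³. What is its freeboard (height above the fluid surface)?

Floating equilibrium: submerged depth d = t ρ_obj/ρ_fluid = 56.4 km × 2800/3400 = 46.45 km.
Freeboard = t − d = 56.4 km − 46.45 km = 9.95 km.

9.95 km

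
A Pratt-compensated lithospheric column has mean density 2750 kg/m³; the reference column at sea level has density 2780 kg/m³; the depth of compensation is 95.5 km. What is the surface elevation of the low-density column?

ρ_ref D = ρ (D + h) → h = D (ρ_ref − ρ)/ρ.
h = 95.5 km × (2780 − 2750)/2750 = 1.04 km.

1.04 km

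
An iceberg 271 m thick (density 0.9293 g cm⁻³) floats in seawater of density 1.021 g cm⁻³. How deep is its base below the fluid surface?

247 m

Draft d = t ρ_obj/ρ_fluid = 271 m × 0.9293/1.021 = 247 m.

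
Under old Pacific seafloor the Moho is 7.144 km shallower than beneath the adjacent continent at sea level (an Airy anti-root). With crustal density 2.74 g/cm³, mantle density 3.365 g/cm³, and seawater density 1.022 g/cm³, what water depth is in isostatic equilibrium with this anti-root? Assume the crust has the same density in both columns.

2.6 km

Replacing a thickness d of crust by seawater at the top must be balanced by replacing crust with mantle at the base: d (ρ_c − ρ_w) = a (ρ_m − ρ_c).
d = a (ρ_m − ρ_c)/(ρ_c − ρ_w) = 7.144 km × 0.625/1.718 = 2.6 km.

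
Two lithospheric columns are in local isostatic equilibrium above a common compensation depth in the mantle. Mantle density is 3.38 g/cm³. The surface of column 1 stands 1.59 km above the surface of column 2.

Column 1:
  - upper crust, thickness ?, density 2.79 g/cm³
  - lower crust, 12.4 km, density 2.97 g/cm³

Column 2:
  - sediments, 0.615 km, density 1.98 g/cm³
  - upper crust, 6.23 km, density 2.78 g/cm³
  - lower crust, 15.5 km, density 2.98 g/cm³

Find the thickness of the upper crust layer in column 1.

18.8 km

Take the compensation level at the base of the deeper column (depth z_c below the surface of column 1) and equate Σ ρ_i t_i down to z_c; mantle fills any gap and the z_c terms cancel.
Column 1: x×2.79 + 12.4×2.97 + (z_c − 12.4 − x)×3.38
Column 2: 1.59×0 + 0.615×1.98 + 6.23×2.78 + 15.5×2.98 + (z_c − 1.59 − 22.345)×3.38
The z_c×3.38 term appears on both sides and cancels. Collect the known terms of each column as K = Σ(ρt)_known − 3.38 × (depth of known layers): K_1 = 36.828 − 3.38×12.4 = −5.084; K_2 = 64.7271 − 3.38×(1.59 + 22.345) = −16.1732.
Balance: K_1 − x×(3.38 − 2.79) = K_2, so x = (K_1 − K_2)/(3.38 − 2.79) = 11.0892/0.59 = 18.8 km.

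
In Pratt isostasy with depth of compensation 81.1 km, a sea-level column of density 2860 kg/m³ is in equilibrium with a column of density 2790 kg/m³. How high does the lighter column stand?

2.03 km

ρ_ref D = ρ (D + h) → h = D (ρ_ref − ρ)/ρ.
h = 81.1 km × (2860 − 2790)/2790 = 2.03 km.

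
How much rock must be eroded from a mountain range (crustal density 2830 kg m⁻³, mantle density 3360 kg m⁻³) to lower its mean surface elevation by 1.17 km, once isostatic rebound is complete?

7.42 km

Net drop Δ = e − u = e − e ρ_c/ρ_m = e (ρ_m − ρ_c)/ρ_m.
e = Δ ρ_m/(ρ_m − ρ_c) = 1.17 km × 3360/530 = 7.42 km.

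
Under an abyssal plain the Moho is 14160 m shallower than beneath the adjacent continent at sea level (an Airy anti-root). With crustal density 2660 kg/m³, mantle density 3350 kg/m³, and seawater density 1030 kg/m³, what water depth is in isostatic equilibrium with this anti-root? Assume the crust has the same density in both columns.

5990 m

Replacing a thickness d of crust by seawater at the top must be balanced by replacing crust with mantle at the base: d (ρ_c − ρ_w) = a (ρ_m − ρ_c).
d = a (ρ_m − ρ_c)/(ρ_c − ρ_w) = 14160 m × 690/1630 = 5990 m.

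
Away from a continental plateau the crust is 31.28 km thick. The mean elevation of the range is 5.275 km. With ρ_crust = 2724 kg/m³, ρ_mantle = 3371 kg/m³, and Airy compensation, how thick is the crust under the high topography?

58.8 km

Root depth r = h ρ_c / (ρ_m − ρ_c) = 5.275 km × 2724 / 647 = 22.21 km.
Total thickness = T + h + r = 31.28 km + 5.275 km + 22.21 km = 58.8 km.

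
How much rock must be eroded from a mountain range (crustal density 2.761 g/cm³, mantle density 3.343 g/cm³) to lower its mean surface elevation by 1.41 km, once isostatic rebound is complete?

8.1 km

Net drop Δ = e − u = e − e ρ_c/ρ_m = e (ρ_m − ρ_c)/ρ_m.
e = Δ ρ_m/(ρ_m − ρ_c) = 1.41 km × 3.343/0.582 = 8.1 km.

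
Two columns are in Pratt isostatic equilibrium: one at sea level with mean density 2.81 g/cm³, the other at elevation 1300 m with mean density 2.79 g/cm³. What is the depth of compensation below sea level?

ρ_ref D = ρ (D + h) → D (ρ_ref − ρ) = ρ h.
D = ρ h/(ρ_ref − ρ) = 2.79 × 1300 m/(2.81 − 2.79) = 181000 m.

181000 m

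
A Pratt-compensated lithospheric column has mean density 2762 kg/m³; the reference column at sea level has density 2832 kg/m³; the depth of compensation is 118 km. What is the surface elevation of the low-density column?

ρ_ref D = ρ (D + h) → h = D (ρ_ref − ρ)/ρ.
h = 118 km × (2832 − 2762)/2762 = 2.99 km.

2.99 km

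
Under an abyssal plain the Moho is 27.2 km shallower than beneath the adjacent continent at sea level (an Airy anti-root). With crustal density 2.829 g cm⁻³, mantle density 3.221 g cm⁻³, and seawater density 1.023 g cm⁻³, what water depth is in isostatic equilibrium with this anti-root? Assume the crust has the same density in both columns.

Replacing a thickness d of crust by seawater at the top must be balanced by replacing crust with mantle at the base: d (ρ_c − ρ_w) = a (ρ_m − ρ_c).
d = a (ρ_m − ρ_c)/(ρ_c − ρ_w) = 27.2 km × 0.392/1.806 = 5.9 km.

5.9 km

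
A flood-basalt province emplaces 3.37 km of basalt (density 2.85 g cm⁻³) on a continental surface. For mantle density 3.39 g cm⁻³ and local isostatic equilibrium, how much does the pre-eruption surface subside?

Subaerial loading: s = t ρ_load / ρ_m.
s = 3.37 km × 2.85/3.39 = 2.83 km.

2.83 km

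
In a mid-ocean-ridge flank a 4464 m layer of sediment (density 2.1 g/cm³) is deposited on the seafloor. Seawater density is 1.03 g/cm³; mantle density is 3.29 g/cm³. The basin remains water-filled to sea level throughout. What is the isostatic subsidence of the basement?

Submarine loading: the sediment displaces seawater, and the subsidence is in turn flooded, so s (ρ_m − ρ_w) = t (ρ_sed − ρ_w).
s = 4464 m × (2.1 − 1.03) / (3.29 − 1.03) = 2110 m.

2110 m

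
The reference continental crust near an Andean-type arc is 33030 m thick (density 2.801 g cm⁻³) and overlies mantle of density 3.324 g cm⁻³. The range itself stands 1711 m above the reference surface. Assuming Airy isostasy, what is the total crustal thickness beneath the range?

43900 m

Root depth r = h ρ_c / (ρ_m − ρ_c) = 1711 m × 2.801 / 0.523 = 9164 m.
Total thickness = T + h + r = 33030 m + 1711 m + 9164 m = 43900 m.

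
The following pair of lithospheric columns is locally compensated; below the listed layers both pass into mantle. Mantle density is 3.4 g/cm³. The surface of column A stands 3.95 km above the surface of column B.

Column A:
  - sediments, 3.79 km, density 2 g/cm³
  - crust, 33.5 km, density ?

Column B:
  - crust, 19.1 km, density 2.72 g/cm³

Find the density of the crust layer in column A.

2.77 g/cm³

Take the compensation level at the base of the deeper column (depth z_c below the surface of column A) and equate Σ ρ_i t_i down to z_c; mantle fills any gap and the z_c terms cancel.
Column A: 3.79×2 + 33.5×ρ + (z_c − 37.29)×3.4
Column B: 3.95×0 + 19.1×2.72 + (z_c − 3.95 − 19.1)×3.4
The z_c×3.4 term appears on both sides and cancels. Collect the known terms of each column as K = Σ(ρt)_known − 3.4 × (depth of known layers): K_A = 7.58 − 3.4×37.29 = −119.206; K_B = 51.952 − 3.4×(3.95 + 19.1) = −26.418.
Balance: K_A + 33.5×ρ = K_B, so ρ = (K_B − K_A)/33.5 = 92.788/33.5 = 2.77 g/cm³.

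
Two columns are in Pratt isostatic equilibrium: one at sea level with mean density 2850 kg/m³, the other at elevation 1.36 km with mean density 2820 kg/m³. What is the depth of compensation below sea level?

128 km

ρ_ref D = ρ (D + h) → D (ρ_ref − ρ) = ρ h.
D = ρ h/(ρ_ref − ρ) = 2820 × 1.36 km/(2850 − 2820) = 128 km.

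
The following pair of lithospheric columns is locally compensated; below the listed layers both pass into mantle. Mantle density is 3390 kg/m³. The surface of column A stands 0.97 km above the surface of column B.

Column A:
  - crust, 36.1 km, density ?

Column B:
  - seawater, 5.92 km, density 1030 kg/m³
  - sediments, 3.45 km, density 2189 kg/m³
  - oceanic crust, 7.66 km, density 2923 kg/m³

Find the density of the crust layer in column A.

2700 kg/m³

Take the compensation level at the base of the deeper column (depth z_c below the surface of column A) and equate Σ ρ_i t_i down to z_c; mantle fills any gap and the z_c terms cancel.
Column A: 36.1×ρ + (z_c − 36.1)×3390
Column B: 0.97×0 + 5.92×1030 + 3.45×2189 + 7.66×2923 + (z_c − 0.97 − 17.03)×3390
The z_c×3390 term appears on both sides and cancels. Collect the known terms of each column as K = Σ(ρt)_known − 3390 × (depth of known layers): K_A = 0 − 3390×36.1 = −122379; K_B = 36039.83 − 3390×(0.97 + 17.03) = −24980.17.
Balance: K_A + 36.1×ρ = K_B, so ρ = (K_B − K_A)/36.1 = 97398.8/36.1 = 2700 kg/m³.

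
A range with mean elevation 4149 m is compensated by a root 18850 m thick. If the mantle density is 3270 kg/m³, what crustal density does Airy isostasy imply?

ρ_c h = (ρ_m − ρ_c) r → ρ_c (h + r) = ρ_m r → ρ_c = ρ_m r / (h + r).
ρ_c = 3270 × 18850 m / (4149 m + 18850 m) = 2680 kg/m³.

2680 kg/m³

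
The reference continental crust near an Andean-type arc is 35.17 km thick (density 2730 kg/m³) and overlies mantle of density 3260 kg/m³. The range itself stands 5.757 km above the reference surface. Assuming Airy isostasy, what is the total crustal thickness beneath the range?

Root depth r = h ρ_c / (ρ_m − ρ_c) = 5.757 km × 2730 / 530 = 29.65 km.
Total thickness = T + h + r = 35.17 km + 5.757 km + 29.65 km = 70.6 km.

70.6 km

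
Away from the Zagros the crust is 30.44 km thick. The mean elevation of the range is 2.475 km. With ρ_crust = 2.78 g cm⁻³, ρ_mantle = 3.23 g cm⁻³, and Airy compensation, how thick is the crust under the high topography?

48.2 km

Root depth r = h ρ_c / (ρ_m − ρ_c) = 2.475 km × 2.78 / 0.45 = 15.29 km.
Total thickness = T + h + r = 30.44 km + 2.475 km + 15.29 km = 48.2 km.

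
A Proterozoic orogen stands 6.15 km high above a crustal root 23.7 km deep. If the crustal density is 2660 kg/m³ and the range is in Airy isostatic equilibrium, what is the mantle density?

3350 kg/m³

Airy balance: ρ_c h = (ρ_m − ρ_c) r → ρ_m = ρ_c (1 + h/r).
ρ_m = 2660 × (1 + 6.15 km/23.7 km) = 3350 kg/m³.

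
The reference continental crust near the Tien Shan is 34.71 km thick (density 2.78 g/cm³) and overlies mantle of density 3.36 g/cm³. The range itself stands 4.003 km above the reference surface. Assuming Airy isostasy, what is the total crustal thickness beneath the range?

57.9 km

Root depth r = h ρ_c / (ρ_m − ρ_c) = 4.003 km × 2.78 / 0.58 = 19.19 km.
Total thickness = T + h + r = 34.71 km + 4.003 km + 19.19 km = 57.9 km.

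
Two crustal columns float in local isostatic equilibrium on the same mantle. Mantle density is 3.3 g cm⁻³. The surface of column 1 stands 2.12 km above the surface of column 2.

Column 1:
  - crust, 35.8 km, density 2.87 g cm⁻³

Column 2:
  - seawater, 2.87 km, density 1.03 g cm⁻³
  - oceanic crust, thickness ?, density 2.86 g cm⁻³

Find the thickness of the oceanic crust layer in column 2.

Take the compensation level at the base of the deeper column (depth z_c below the surface of column 1) and equate Σ ρ_i t_i down to z_c; mantle fills any gap and the z_c terms cancel.
Column 1: 35.8×2.87 + (z_c − 35.8)×3.3
Column 2: 2.12×0 + 2.87×1.03 + x×2.86 + (z_c − 2.12 − 2.87 − x)×3.3
The z_c×3.3 term appears on both sides and cancels. Collect the known terms of each column as K = Σ(ρt)_known − 3.3 × (depth of known layers): K_1 = 102.746 − 3.3×35.8 = −15.394; K_2 = 2.9561 − 3.3×(2.12 + 2.87) = −13.5109.
Balance: K_1 = K_2 − x×(3.3 − 2.86), so x = (K_2 − K_1)/(3.3 − 2.86) = 1.8831/0.44 = 4.28 km.

4.28 km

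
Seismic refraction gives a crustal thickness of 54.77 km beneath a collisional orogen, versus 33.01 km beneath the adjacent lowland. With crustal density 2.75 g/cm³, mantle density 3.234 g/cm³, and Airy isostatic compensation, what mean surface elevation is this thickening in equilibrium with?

Excess crust Δ = 54.77 km − 33.01 km = 21.76 km, split between elevation h and root r with h + r = Δ.
Airy balance ρ_c h = (ρ_m − ρ_c) r gives r = h ρ_c/(ρ_m − ρ_c), so h (1 + ρ_c/(ρ_m − ρ_c)) = Δ, i.e. h = Δ (ρ_m − ρ_c)/ρ_m.
h = 21.76 km × 0.484/3.234 = 3.26 km.

3.26 km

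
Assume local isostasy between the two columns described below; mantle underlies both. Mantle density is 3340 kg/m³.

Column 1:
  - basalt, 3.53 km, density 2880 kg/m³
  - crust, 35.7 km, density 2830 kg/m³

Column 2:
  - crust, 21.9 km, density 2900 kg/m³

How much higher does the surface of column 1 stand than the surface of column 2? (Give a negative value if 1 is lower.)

3.05 km

For any compensation level in the mantle, the mantle terms cancel and isostasy reduces to e = (Σt_1 − Σt_2) − (Σ(ρt)_1 − Σ(ρt)_2) / ρ_m.
Σt_1 = 39.23 km; Σt_2 = 21.9 km; Σ(ρt)_1 = 111197.4; Σ(ρt)_2 = 63510 (in km·kg/m³).
e = (39.23 − 21.9) − (111197.4 − 63510) / 3340 = 3.05 km.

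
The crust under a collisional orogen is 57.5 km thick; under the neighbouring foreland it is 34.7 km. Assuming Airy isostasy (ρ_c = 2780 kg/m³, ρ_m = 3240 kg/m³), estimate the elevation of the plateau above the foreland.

3.24 km

Excess crust Δ = 57.5 km − 34.7 km = 22.8 km, split between elevation h and root r with h + r = Δ.
Airy balance ρ_c h = (ρ_m − ρ_c) r gives r = h ρ_c/(ρ_m − ρ_c), so h (1 + ρ_c/(ρ_m − ρ_c)) = Δ, i.e. h = Δ (ρ_m − ρ_c)/ρ_m.
h = 22.8 km × 460/3240 = 3.24 km.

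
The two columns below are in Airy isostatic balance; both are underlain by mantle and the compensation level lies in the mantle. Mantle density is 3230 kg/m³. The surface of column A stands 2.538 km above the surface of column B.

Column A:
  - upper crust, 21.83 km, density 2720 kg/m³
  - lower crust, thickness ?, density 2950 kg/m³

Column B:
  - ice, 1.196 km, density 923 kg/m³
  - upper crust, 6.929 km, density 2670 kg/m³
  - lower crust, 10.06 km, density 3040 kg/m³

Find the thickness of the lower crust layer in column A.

Take the compensation level at the base of the deeper column (depth z_c below the surface of column A) and equate Σ ρ_i t_i down to z_c; mantle fills any gap and the z_c terms cancel.
Column A: 21.83×2720 + x×2950 + (z_c − 21.83 − x)×3230
Column B: 2.538×0 + 1.196×923 + 6.929×2670 + 10.06×3040 + (z_c − 2.538 − 18.185)×3230
The z_c×3230 term appears on both sides and cancels. Collect the known terms of each column as K = Σ(ρt)_known − 3230 × (depth of known layers): K_A = 59377.6 − 3230×21.83 = −11133.3; K_B = 50186.738 − 3230×(2.538 + 18.185) = −16748.552.
Balance: K_A − x×(3230 − 2950) = K_B, so x = (K_A − K_B)/(3230 − 2950) = 5615.25/280 = 20.1 km.

20.1 km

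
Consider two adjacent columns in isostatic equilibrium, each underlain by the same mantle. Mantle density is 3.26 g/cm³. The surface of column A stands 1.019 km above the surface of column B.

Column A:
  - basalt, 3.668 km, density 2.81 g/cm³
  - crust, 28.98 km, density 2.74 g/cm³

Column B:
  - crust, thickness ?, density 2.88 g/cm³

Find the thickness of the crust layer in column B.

Take the compensation level at the base of the deeper column (depth z_c below the surface of column A) and equate Σ ρ_i t_i down to z_c; mantle fills any gap and the z_c terms cancel.
Column A: 3.668×2.81 + 28.98×2.74 + (z_c − 32.648)×3.26
Column B: 1.019×0 + x×2.88 + (z_c − 1.019 − 0 − x)×3.26
The z_c×3.26 term appears on both sides and cancels. Collect the known terms of each column as K = Σ(ρt)_known − 3.26 × (depth of known layers): K_A = 89.71228 − 3.26×32.648 = −16.7202; K_B = 0 − 3.26×(1.019 + 0) = −3.32194.
Balance: K_A = K_B − x×(3.26 − 2.88), so x = (K_B − K_A)/(3.26 − 2.88) = 13.3983/0.38 = 35.3 km.

35.3 km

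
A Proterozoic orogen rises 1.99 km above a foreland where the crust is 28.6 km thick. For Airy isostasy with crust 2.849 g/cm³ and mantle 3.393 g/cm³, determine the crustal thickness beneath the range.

41 km

Root depth r = h ρ_c / (ρ_m − ρ_c) = 1.99 km × 2.849 / 0.544 = 10.42 km.
Total thickness = T + h + r = 28.6 km + 1.99 km + 10.42 km = 41 km.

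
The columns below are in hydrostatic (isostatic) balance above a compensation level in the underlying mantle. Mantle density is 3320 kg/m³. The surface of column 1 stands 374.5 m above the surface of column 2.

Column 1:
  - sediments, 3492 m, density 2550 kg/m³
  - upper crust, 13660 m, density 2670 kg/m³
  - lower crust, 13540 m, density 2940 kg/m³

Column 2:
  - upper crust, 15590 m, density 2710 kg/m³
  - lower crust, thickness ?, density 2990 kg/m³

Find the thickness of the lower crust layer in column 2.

Take the compensation level at the base of the deeper column (depth z_c below the surface of column 1) and equate Σ ρ_i t_i down to z_c; mantle fills any gap and the z_c terms cancel.
Column 1: 3492×2550 + 13660×2670 + 13540×2940 + (z_c − 30692)×3320
Column 2: 374.5×0 + 15590×2710 + x×2990 + (z_c − 374.5 − 15590 − x)×3320
The z_c×3320 term appears on both sides and cancels. Collect the known terms of each column as K = Σ(ρt)_known − 3320 × (depth of known layers): K_1 = 85184400 − 3320×30692 = −16713040; K_2 = 42248900 − 3320×(374.5 + 15590) = −10753240.
Balance: K_1 = K_2 − x×(3320 − 2990), so x = (K_2 − K_1)/(3320 − 2990) = 5959800/330 = 18100 m.

18100 m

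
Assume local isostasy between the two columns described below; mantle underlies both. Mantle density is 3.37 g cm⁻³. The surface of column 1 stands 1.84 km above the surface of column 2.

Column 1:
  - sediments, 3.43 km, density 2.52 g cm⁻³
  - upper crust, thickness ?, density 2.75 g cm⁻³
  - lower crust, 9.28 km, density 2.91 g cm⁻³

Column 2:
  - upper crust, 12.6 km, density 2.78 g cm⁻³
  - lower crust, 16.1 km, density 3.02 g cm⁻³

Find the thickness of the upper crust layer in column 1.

Take the compensation level at the base of the deeper column (depth z_c below the surface of column 1) and equate Σ ρ_i t_i down to z_c; mantle fills any gap and the z_c terms cancel.
Column 1: 3.43×2.52 + x×2.75 + 9.28×2.91 + (z_c − 12.71 − x)×3.37
Column 2: 1.84×0 + 12.6×2.78 + 16.1×3.02 + (z_c − 1.84 − 28.7)×3.37
The z_c×3.37 term appears on both sides and cancels. Collect the known terms of each column as K = Σ(ρt)_known − 3.37 × (depth of known layers): K_1 = 35.6484 − 3.37×12.71 = −7.1843; K_2 = 83.65 − 3.37×(1.84 + 28.7) = −19.2698.
Balance: K_1 − x×(3.37 − 2.75) = K_2, so x = (K_1 − K_2)/(3.37 − 2.75) = 12.0855/0.62 = 19.5 km.

19.5 km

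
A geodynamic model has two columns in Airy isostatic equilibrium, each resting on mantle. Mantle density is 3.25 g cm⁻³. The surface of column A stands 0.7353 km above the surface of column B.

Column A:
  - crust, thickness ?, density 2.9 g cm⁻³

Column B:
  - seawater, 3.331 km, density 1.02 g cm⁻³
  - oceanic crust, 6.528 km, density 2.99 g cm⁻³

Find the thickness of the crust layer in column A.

32.9 km

Take the compensation level at the base of the deeper column (depth z_c below the surface of column A) and equate Σ ρ_i t_i down to z_c; mantle fills any gap and the z_c terms cancel.
Column A: x×2.9 + (z_c − 0 − x)×3.25
Column B: 0.7353×0 + 3.331×1.02 + 6.528×2.99 + (z_c − 0.7353 − 9.859)×3.25
The z_c×3.25 term appears on both sides and cancels. Collect the known terms of each column as K = Σ(ρt)_known − 3.25 × (depth of known layers): K_A = 0 − 3.25×0 = 0; K_B = 22.91634 − 3.25×(0.7353 + 9.859) = −11.515135.
Balance: K_A − x×(3.25 − 2.9) = K_B, so x = (K_A − K_B)/(3.25 − 2.9) = 11.5151/0.35 = 32.9 km.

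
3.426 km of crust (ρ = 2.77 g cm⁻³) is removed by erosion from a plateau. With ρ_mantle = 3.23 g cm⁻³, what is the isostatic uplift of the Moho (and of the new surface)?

Unloading: uplift u = e ρ_c/ρ_m = 3.426 km × 2.77/3.23 = 2.94 km.

2.94 km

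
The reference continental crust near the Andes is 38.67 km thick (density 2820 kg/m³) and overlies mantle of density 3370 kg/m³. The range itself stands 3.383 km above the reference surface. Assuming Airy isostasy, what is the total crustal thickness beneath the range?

59.4 km

Root depth r = h ρ_c / (ρ_m − ρ_c) = 3.383 km × 2820 / 550 = 17.35 km.
Total thickness = T + h + r = 38.67 km + 3.383 km + 17.35 km = 59.4 km.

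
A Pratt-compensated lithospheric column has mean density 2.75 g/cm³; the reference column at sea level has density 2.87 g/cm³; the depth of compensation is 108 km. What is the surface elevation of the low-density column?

4.71 km

ρ_ref D = ρ (D + h) → h = D (ρ_ref − ρ)/ρ.
h = 108 km × (2.87 − 2.75)/2.75 = 4.71 km.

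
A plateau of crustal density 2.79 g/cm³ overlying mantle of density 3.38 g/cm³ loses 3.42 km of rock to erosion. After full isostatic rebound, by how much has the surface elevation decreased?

Rebound u = e ρ_c/ρ_m = 3.42 km × 2.79/3.38 = 2.823 km.
Net surface drop = e − u = 3.42 km − 2.823 km = e (ρ_m − ρ_c)/ρ_m = 0.597 km.

0.597 km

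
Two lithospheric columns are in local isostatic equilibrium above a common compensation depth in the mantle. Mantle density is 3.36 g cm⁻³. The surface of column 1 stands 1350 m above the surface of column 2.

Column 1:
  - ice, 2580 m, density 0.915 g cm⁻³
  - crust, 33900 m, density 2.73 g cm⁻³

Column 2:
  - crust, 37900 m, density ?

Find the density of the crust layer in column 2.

Take the compensation level at the base of the deeper column (depth z_c below the surface of column 1) and equate Σ ρ_i t_i down to z_c; mantle fills any gap and the z_c terms cancel.
Column 1: 2580×0.915 + 33900×2.73 + (z_c − 36480)×3.36
Column 2: 1350×0 + 37900×ρ + (z_c − 1350 − 37900)×3.36
The z_c×3.36 term appears on both sides and cancels. Collect the known terms of each column as K = Σ(ρt)_known − 3.36 × (depth of known layers): K_1 = 94907.7 − 3.36×36480 = −27665.1; K_2 = 0 − 3.36×(1350 + 37900) = −131880.
Balance: K_1 = K_2 + 37900×ρ, so ρ = (K_1 − K_2)/37900 = 104215/37900 = 2.75 g cm⁻³.

2.75 g cm⁻³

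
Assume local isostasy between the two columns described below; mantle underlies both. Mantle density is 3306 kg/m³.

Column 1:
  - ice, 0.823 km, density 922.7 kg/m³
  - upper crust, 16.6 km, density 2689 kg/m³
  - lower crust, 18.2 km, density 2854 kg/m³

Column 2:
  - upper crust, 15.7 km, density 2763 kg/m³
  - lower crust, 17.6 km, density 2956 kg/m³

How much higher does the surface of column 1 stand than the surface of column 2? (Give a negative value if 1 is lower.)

For any compensation level in the mantle, the mantle terms cancel and isostasy reduces to e = (Σt_1 − Σt_2) − (Σ(ρt)_1 − Σ(ρt)_2) / ρ_m.
Σt_1 = 35.623 km; Σt_2 = 33.3 km; Σ(ρt)_1 = 97339.5821; Σ(ρt)_2 = 95404.7 (in km·kg/m³).
e = (35.623 − 33.3) − (97339.5821 − 95404.7) / 3306 = 1.74 km.

1.74 km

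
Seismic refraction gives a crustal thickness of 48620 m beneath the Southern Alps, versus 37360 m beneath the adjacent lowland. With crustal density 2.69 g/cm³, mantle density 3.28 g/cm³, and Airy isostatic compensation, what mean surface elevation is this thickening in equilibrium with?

2030 m

Excess crust Δ = 48620 m − 37360 m = 11260 m, split between elevation h and root r with h + r = Δ.
Airy balance ρ_c h = (ρ_m − ρ_c) r gives r = h ρ_c/(ρ_m − ρ_c), so h (1 + ρ_c/(ρ_m − ρ_c)) = Δ, i.e. h = Δ (ρ_m − ρ_c)/ρ_m.
h = 11260 m × 0.59/3.28 = 2030 m.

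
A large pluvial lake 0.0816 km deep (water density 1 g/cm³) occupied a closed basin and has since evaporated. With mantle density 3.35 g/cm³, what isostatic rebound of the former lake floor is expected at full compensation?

0.0244 km

u = d ρ_w/ρ_m = 0.0816 km × 1/3.35 = 0.0244 km.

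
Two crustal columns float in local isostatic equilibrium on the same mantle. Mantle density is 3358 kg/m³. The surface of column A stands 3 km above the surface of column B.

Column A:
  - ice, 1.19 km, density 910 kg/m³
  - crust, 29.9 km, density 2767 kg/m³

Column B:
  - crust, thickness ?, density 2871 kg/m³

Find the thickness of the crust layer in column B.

21.6 km

Take the compensation level at the base of the deeper column (depth z_c below the surface of column A) and equate Σ ρ_i t_i down to z_c; mantle fills any gap and the z_c terms cancel.
Column A: 1.19×910 + 29.9×2767 + (z_c − 31.09)×3358
Column B: 3×0 + x×2871 + (z_c − 3 − 0 − x)×3358
The z_c×3358 term appears on both sides and cancels. Collect the known terms of each column as K = Σ(ρt)_known − 3358 × (depth of known layers): K_A = 83816.2 − 3358×31.09 = −20584.02; K_B = 0 − 3358×(3 + 0) = −10074.
Balance: K_A = K_B − x×(3358 − 2871), so x = (K_B − K_A)/(3358 − 2871) = 10510/487 = 21.6 km.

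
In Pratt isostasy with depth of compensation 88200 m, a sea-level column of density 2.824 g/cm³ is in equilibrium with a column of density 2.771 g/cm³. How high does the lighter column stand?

1690 m

ρ_ref D = ρ (D + h) → h = D (ρ_ref − ρ)/ρ.
h = 88200 m × (2.824 − 2.771)/2.771 = 1690 m.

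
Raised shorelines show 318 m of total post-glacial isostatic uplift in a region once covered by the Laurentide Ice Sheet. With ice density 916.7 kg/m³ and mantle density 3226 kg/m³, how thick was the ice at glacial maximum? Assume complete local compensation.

1120 m

u = t ρ_ice/ρ_m → t = u ρ_m/ρ_ice = 318 m × 3226/916.7 = 1120 m.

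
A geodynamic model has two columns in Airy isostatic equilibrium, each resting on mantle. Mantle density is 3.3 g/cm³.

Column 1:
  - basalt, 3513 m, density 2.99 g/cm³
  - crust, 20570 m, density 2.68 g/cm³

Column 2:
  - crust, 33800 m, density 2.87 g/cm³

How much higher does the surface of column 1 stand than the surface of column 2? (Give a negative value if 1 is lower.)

−210 m

For any compensation level in the mantle, the mantle terms cancel and isostasy reduces to e = (Σt_1 − Σt_2) − (Σ(ρt)_1 − Σ(ρt)_2) / ρ_m.
Σt_1 = 24083 m; Σt_2 = 33800 m; Σ(ρt)_1 = 65631.47; Σ(ρt)_2 = 97006 (in m·g/cm³).
e = (24083 − 33800) − (65631.47 − 97006) / 3.3 = −210 m.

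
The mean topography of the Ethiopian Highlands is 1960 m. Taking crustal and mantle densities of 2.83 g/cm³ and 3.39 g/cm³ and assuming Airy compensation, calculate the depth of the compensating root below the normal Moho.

9900 m

By Archimedes' principle applied to the lithosphere: the weight of the topography is balanced by the buoyancy of the root, ρ_c h = (ρ_m − ρ_c) r.
r = h · ρ_c / (ρ_m − ρ_c) = 1960 m × 2.83 / (3.39 − 2.83) = 9900 m.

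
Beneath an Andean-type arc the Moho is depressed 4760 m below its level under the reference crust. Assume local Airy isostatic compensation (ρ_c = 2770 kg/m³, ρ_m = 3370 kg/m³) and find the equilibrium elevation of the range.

Isostatic balance requires: ρ_c h = (ρ_m − ρ_c) r.
h = r (ρ_m − ρ_c) / ρ_c = 4760 m × (3370 − 2770) / 2770 = 1030 m.

1030 m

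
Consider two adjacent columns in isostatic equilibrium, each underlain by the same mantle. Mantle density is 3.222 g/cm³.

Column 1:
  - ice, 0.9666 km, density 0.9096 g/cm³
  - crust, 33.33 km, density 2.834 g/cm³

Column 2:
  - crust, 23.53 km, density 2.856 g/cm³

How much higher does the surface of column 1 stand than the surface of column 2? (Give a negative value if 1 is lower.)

2.03 km

For any compensation level in the mantle, the mantle terms cancel and isostasy reduces to e = (Σt_1 − Σt_2) − (Σ(ρt)_1 − Σ(ρt)_2) / ρ_m.
Σt_1 = 34.2966 km; Σt_2 = 23.53 km; Σ(ρt)_1 = 95.3364394; Σ(ρt)_2 = 67.20168 (in km·g/cm³).
e = (34.2966 − 23.53) − (95.3364394 − 67.20168) / 3.222 = 2.03 km.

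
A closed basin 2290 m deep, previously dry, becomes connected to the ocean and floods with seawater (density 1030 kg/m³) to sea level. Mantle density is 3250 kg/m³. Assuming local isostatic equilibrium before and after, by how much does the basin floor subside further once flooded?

1060 m

After flooding the water column is d + s deep. Its weight must equal the weight of mantle displaced by the extra subsidence s: (d + s) ρ_w = s ρ_m.
s = d ρ_w / (ρ_m − ρ_w) = 2290 m × 1030/(3250 − 1030) = 1060 m.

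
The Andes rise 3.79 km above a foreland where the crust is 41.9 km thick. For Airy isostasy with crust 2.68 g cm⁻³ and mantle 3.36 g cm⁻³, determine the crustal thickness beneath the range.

60.6 km

Root depth r = h ρ_c / (ρ_m − ρ_c) = 3.79 km × 2.68 / 0.68 = 14.94 km.
Total thickness = T + h + r = 41.9 km + 3.79 km + 14.94 km = 60.6 km.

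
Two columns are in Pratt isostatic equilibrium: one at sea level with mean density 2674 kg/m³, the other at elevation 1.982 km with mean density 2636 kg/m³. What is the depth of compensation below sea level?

137 km

ρ_ref D = ρ (D + h) → D (ρ_ref − ρ) = ρ h.
D = ρ h/(ρ_ref − ρ) = 2636 × 1.982 km/(2674 − 2636) = 137 km.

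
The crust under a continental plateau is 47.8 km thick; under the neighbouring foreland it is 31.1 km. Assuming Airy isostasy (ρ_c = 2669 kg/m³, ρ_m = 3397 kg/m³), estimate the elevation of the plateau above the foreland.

3.58 km

Excess crust Δ = 47.8 km − 31.1 km = 16.7 km, split between elevation h and root r with h + r = Δ.
Airy balance ρ_c h = (ρ_m − ρ_c) r gives r = h ρ_c/(ρ_m − ρ_c), so h (1 + ρ_c/(ρ_m − ρ_c)) = Δ, i.e. h = Δ (ρ_m − ρ_c)/ρ_m.
h = 16.7 km × 728/3397 = 3.58 km.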